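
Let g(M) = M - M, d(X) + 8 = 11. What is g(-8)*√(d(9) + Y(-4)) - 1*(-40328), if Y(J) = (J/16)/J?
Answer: 40328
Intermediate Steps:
d(X) = 3 (d(X) = -8 + 11 = 3)
Y(J) = 1/16 (Y(J) = (J*(1/16))/J = (J/16)/J = 1/16)
g(M) = 0
g(-8)*√(d(9) + Y(-4)) - 1*(-40328) = 0*√(3 + 1/16) - 1*(-40328) = 0*√(49/16) + 40328 = 0*(7/4) + 40328 = 0 + 40328 = 40328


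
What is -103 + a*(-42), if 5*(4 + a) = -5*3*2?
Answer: 317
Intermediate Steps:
a = -10 (a = -4 + (-5*3*2)/5 = -4 + (-15*2)/5 = -4 + (⅕)*(-30) = -4 - 6 = -10)
-103 + a*(-42) = -103 - 10*(-42) = -103 + 420 = 317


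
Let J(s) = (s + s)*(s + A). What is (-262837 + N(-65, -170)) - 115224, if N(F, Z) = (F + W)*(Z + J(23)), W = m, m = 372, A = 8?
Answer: 7531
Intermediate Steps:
W = 372
J(s) = 2*s*(8 + s) (J(s) = (s + s)*(s + 8) = (2*s)*(8 + s) = 2*s*(8 + s))
N(F, Z) = (372 + F)*(1426 + Z) (N(F, Z) = (F + 372)*(Z + 2*23*(8 + 23)) = (372 + F)*(Z + 2*23*31) = (372 + F)*(Z + 1426) = (372 + F)*(1426 + Z))
(-262837 + N(-65, -170)) - 115224 = (-262837 + (530472 + 372*(-170) + 1426*(-65) - 65*(-170))) - 115224 = (-262837 + (530472 - 63240 - 92690 + 11050)) - 115224 = (-262837 + 385592) - 115224 = 122755 - 115224 = 7531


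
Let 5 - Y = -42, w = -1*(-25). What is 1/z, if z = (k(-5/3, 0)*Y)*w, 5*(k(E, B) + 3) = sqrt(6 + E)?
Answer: -9/31114 - sqrt(39)/155570 ≈ -0.00032940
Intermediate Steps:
k(E, B) = -3 + sqrt(6 + E)/5
w = 25
Y = 47 (Y = 5 - 1*(-42) = 5 + 42 = 47)
z = -3525 + 235*sqrt(39)/3 (z = ((-3 + sqrt(6 - 5/3)/5)*47)*25 = ((-3 + sqrt(13/3)/5)*47)*25 = ((-3 + (sqrt(39)/3)/5)*47)*25 = ((-3 + sqrt(39)/15)*47)*25 = (-141 + 47*sqrt(39)/15)*25 = -3525 + 235*sqrt(39)/3 ≈ -3035.8)
1/z = 1/(-3525 + 235*sqrt(39)/3)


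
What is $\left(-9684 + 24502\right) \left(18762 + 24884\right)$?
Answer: $646746428$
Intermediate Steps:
$\left(-9684 + 24502\right) \left(18762 + 24884\right) = 14818 \cdot 43646 = 646746428$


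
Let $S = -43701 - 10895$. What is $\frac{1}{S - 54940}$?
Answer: $- \frac{1}{109536} \approx -9.1294 \cdot 10^{-6}$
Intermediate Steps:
$S = -54596$
$\frac{1}{S - 54940} = \frac{1}{-54596 - 54940} = \frac{1}{-109536} = - \frac{1}{109536}$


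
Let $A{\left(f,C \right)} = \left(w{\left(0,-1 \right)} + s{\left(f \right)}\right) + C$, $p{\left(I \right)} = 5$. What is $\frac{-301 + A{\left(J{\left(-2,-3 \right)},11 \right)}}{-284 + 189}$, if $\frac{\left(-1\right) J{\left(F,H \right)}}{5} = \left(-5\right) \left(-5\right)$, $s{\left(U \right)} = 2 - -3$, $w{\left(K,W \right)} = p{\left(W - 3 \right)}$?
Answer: $\frac{56}{19} \approx 2.9474$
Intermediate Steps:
$w{\left(K,W \right)} = 5$
$s{\left(U \right)} = 5$ ($s{\left(U \right)} = 2 + 3 = 5$)
$J{\left(F,H \right)} = -125$ ($J{\left(F,H \right)} = - 5 \left(\left(-5\right) \left(-5\right)\right) = \left(-5\right) 25 = -125$)
$A{\left(f,C \right)} = 10 + C$ ($A{\left(f,C \right)} = \left(5 + 5\right) + C = 10 + C$)
$\frac{-301 + A{\left(J{\left(-2,-3 \right)},11 \right)}}{-284 + 189} = \frac{-301 + \left(10 + 11\right)}{-284 + 189} = \frac{-301 + 21}{-95} = \left(-280\right) \left(- \frac{1}{95}\right) = \frac{56}{19}$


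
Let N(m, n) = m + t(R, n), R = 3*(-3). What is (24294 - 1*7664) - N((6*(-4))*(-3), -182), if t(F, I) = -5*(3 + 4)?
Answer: 16593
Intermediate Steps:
R = -9
t(F, I) = -35 (t(F, I) = -5*7 = -35)
N(m, n) = -35 + m (N(m, n) = m - 35 = -35 + m)
(24294 - 1*7664) - N((6*(-4))*(-3), -182) = (24294 - 1*7664) - (-35 + (6*(-4))*(-3)) = (24294 - 7664) - (-35 - 24*(-3)) = 16630 - (-35 + 72) = 16630 - 1*37 = 16630 - 37 = 16593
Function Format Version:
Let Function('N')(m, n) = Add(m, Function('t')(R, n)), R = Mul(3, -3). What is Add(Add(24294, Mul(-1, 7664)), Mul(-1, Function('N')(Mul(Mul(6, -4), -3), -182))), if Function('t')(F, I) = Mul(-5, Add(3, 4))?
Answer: 16593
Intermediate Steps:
R = -9
Function('t')(F, I) = -35 (Function('t')(F, I) = Mul(-5, 7) = -35)
Function('N')(m, n) = Add(-35, m) (Function('N')(m, n) = Add(m, -35) = Add(-35, m))
Add(Add(24294, Mul(-1, 7664)), Mul(-1, Function('N')(Mul(Mul(6, -4), -3), -182))) = Add(Add(24294, Mul(-1, 7664)), Mul(-1, Add(-35, Mul(Mul(6, -4), -3)))) = Add(Add(24294, -7664), Mul(-1, Add(-35, Mul(-24, -3)))) = Add(16630, Mul(-1, Add(-35, 72))) = Add(16630, Mul(-1, 37)) = Add(16630, -37) = 16593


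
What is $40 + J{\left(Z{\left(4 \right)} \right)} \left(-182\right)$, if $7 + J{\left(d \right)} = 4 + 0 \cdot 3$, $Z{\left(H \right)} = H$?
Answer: $586$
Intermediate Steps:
$J{\left(d \right)} = -3$ ($J{\left(d \right)} = -7 + \left(4 + 0 \cdot 3\right) = -7 + \left(4 + 0\right) = -7 + 4 = -3$)
$40 + J{\left(Z{\left(4 \right)} \right)} \left(-182\right) = 40 - -546 = 40 + 546 = 586$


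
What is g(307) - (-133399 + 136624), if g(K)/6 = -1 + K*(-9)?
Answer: -19809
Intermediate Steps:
g(K) = -6 - 54*K (g(K) = 6*(-1 + K*(-9)) = 6*(-1 - 9*K) = -6 - 54*K)
g(307) - (-133399 + 136624) = (-6 - 54*307) - (-133399 + 136624) = (-6 - 16578) - 1*3225 = -16584 - 3225 = -19809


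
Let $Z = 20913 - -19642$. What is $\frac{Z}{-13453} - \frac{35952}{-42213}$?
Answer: $- \frac{409428653}{189297163} \approx -2.1629$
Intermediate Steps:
$Z = 40555$ ($Z = 20913 + 19642 = 40555$)
$\frac{Z}{-13453} - \frac{35952}{-42213} = \frac{40555}{-13453} - \frac{35952}{-42213} = 40555 \left(- \frac{1}{13453}\right) - - \frac{11984}{14071} = - \frac{40555}{13453} + \frac{11984}{14071} = - \frac{409428653}{189297163}$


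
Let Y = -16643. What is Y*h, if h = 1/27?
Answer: -16643/27 ≈ -616.41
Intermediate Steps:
h = 1/27 ≈ 0.037037
Y*h = -16643*1/27 = -16643/27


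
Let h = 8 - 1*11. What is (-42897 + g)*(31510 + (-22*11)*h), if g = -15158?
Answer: -1871460980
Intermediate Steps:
h = -3 (h = 8 - 11 = -3)
(-42897 + g)*(31510 + (-22*11)*h) = (-42897 - 15158)*(31510 - 22*11*(-3)) = -58055*(31510 - 242*(-3)) = -58055*(31510 + 726) = -58055*32236 = -1871460980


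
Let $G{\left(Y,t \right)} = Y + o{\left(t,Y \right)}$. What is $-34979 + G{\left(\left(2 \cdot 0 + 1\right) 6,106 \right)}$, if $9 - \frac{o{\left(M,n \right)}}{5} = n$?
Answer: $-34958$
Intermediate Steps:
$o{\left(M,n \right)} = 45 - 5 n$
$G{\left(Y,t \right)} = 45 - 4 Y$ ($G{\left(Y,t \right)} = Y - \left(-45 + 5 Y\right) = 45 - 4 Y$)
$-34979 + G{\left(\left(2 \cdot 0 + 1\right) 6,106 \right)} = -34979 + \left(45 - 4 \left(2 \cdot 0 + 1\right) 6\right) = -34979 + \left(45 - 4 \left(0 + 1\right) 6\right) = -34979 + \left(45 - 4 \cdot 1 \cdot 6\right) = -34979 + \left(45 - 24\right) = -34979 + 21 = -34958$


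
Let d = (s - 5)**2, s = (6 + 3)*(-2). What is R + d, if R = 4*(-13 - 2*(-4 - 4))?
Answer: 541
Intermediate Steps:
R = 12 (R = 4*(-13 - 2*(-8)) = 4*(-13 + 16) = 4*3 = 12)
s = -18 (s = 9*(-2) = -18)
d = 529 (d = (-18 - 5)**2 = (-23)**2 = 529)
R + d = 12 + 529 = 541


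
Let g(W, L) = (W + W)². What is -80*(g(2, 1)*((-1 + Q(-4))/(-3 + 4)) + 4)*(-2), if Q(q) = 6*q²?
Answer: 243840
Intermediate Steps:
g(W, L) = 4*W² (g(W, L) = (2*W)² = 4*W²)
-80*(g(2, 1)*((-1 + Q(-4))/(-3 + 4)) + 4)*(-2) = -80*((4*2²)*((-1 + 6*(-4)²)/(-3 + 4)) + 4)*(-2) = -80*((4*4)*((-1 + 6*16)/1) + 4)*(-2) = -80*(16*((-1 + 96)*1) + 4)*(-2) = -80*(16*(95*1) + 4)*(-2) = -80*(16*95 + 4)*(-2) = -80*(1520 + 4)*(-2) = -80*1524*(-2) = -121920*(-2) = 243840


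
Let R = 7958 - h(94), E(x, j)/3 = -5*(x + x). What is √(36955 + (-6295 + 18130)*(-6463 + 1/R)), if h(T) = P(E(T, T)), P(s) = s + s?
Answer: I*√14136523264718270/13598 ≈ 8743.7*I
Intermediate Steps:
E(x, j) = -30*x (E(x, j) = 3*(-5*(x + x)) = 3*(-10*x) = -30*x)
P(s) = 2*s
h(T) = -60*T (h(T) = 2*(-30*T) = -60*T)
R = 13598 (R = 7958 - (-60)*94 = 7958 - 1*(-5640) = 7958 + 5640 = 13598)
√(36955 + (-6295 + 18130)*(-6463 + 1/R)) = √(36955 + (-6295 + 18130)*(-6463 + 1/13598)) = √(36955 + 11835*(-6463 + 1/13598)) = √(36955 + 11835*(-87883873/13598)) = √(36955 - 1040105636955/13598) = √(-1039603122865/13598) = I*√14136523264718270/13598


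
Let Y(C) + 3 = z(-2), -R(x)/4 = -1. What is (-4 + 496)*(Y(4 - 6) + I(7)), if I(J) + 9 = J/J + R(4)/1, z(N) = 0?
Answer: -3444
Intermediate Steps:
R(x) = 4 (R(x) = -4*(-1) = 4)
Y(C) = -3 (Y(C) = -3 + 0 = -3)
I(J) = -4 (I(J) = -9 + (J/J + 4/1) = -9 + (1 + 4*1) = -9 + (1 + 4) = -9 + 5 = -4)
(-4 + 496)*(Y(4 - 6) + I(7)) = (-4 + 496)*(-3 - 4) = 492*(-7) = -3444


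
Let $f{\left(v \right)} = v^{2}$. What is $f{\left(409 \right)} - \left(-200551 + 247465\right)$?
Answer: $120367$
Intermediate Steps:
$f{\left(409 \right)} - \left(-200551 + 247465\right) = 409^{2} - \left(-200551 + 247465\right) = 167281 - 46914 = 120367$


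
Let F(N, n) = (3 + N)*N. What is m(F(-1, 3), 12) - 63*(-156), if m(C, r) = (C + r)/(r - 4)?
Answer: 39317/4 ≈ 9829.3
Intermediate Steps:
F(N, n) = N*(3 + N)
m(C, r) = (C + r)/(-4 + r)
m(F(-1, 3), 12) - 63*(-156) = (-(3 - 1) + 12)/(-4 + 12) - 63*(-156) = (-1*2 + 12)/8 + 9828 = (-2 + 12)/8 + 9828 = (⅛)*10 + 9828 = 5/4 + 9828 = 39317/4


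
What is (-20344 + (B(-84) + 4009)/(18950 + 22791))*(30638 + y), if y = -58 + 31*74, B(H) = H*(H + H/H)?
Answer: -27915546300702/41741 ≈ -6.6878e+8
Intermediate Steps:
B(H) = H*(1 + H) (B(H) = H*(H + 1) = H*(1 + H))
y = 2236 (y = -58 + 2294 = 2236)
(-20344 + (B(-84) + 4009)/(18950 + 22791))*(30638 + y) = (-20344 + (-84*(1 - 84) + 4009)/(18950 + 22791))*(30638 + 2236) = (-20344 + (-84*(-83) + 4009)/41741)*32874 = (-20344 + (6972 + 4009)*(1/41741))*32874 = (-20344 + 10981*(1/41741))*32874 = (-20344 + 10981/41741)*32874 = -849167923/41741*32874 = -27915546300702/41741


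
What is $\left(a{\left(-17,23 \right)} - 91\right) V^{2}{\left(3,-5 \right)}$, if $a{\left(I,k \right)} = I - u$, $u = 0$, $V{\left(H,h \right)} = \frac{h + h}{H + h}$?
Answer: $-2700$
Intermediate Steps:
$V{\left(H,h \right)} = \frac{2 h}{H + h}$
$a{\left(I,k \right)} = I$ ($a{\left(I,k \right)} = I - 0 = I + 0 = I$)
$\left(a{\left(-17,23 \right)} - 91\right) V^{2}{\left(3,-5 \right)} = \left(-17 - 91\right) \left(2 \left(-5\right) \frac{1}{3 - 5}\right)^{2} = - 108 \left(2 \left(-5\right) \frac{1}{-2}\right)^{2} = - 108 \left(2 \left(-5\right) \left(- \frac{1}{2}\right)\right)^{2} = - 108 \cdot 5^{2} = \left(-108\right) 25 = -2700$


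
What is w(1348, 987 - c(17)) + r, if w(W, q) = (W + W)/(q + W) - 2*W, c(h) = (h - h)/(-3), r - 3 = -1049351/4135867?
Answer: -25998272692538/9657249445 ≈ -2692.1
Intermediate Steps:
r = 11358250/4135867 (r = 3 - 1049351/4135867 = 11358250/4135867 ≈ 2.7463)
c(h) = 0 (c(h) = 0*(-⅓) = 0)
w(W, q) = -2*W + 2*W/(W + q) (w(W, q) = (2*W)/(W + q) - 2*W = 2*W/(W + q) - 2*W = -2*W + 2*W/(W + q))
w(1348, 987 - c(17)) + r = 2*1348*(1 - 1*1348 - (987 - 1*0))/(1348 + (987 - 1*0)) + 11358250/4135867 = 2*1348*(1 - 1348 - (987 + 0))/(1348 + (987 + 0)) + 11358250/4135867 = 2*1348*(1 - 1348 - 1*987)/(1348 + 987) + 11358250/4135867 = 2*1348*(1 - 1348 - 987)/2335 + 11358250/4135867 = 2*1348*(1/2335)*(-2334) + 11358250/4135867 = -6292464/2335 + 11358250/4135867 = -25998272692538/9657249445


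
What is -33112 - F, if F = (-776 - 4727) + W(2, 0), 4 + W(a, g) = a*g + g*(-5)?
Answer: -27605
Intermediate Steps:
W(a, g) = -4 - 5*g + a*g (W(a, g) = -4 + (a*g + g*(-5)) = -4 + (a*g - 5*g) = -4 + (-5*g + a*g) = -4 - 5*g + a*g)
F = -5507 (F = (-776 - 4727) + (-4 - 5*0 + 2*0) = -5503 + (-4 + 0 + 0) = -5503 - 4 = -5507)
-33112 - F = -33112 - 1*(-5507) = -33112 + 5507 = -27605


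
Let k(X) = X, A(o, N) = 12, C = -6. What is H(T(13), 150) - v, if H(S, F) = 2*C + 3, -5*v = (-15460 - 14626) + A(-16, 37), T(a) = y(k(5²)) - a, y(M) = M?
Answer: -30119/5 ≈ -6023.8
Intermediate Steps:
T(a) = 25 - a (T(a) = 5² - a = 25 - a)
v = 30074/5 (v = -((-15460 - 14626) + 12)/5 = -(-30086 + 12)/5 = -⅕*(-30074) = 30074/5 ≈ 6014.8)
H(S, F) = -9 (H(S, F) = 2*(-6) + 3 = -12 + 3 = -9)
H(T(13), 150) - v = -9 - 1*30074/5 = -9 - 30074/5 = -30119/5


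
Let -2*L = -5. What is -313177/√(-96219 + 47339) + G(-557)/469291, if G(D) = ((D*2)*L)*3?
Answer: -8355/469291 + 313177*I*√3055/12220 ≈ -0.017803 + 1416.5*I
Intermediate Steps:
L = 5/2 (L = -½*(-5) = 5/2 ≈ 2.5000)
G(D) = 15*D (G(D) = ((D*2)*(5/2))*3 = ((2*D)*(5/2))*3 = (5*D)*3 = 15*D)
-313177/√(-96219 + 47339) + G(-557)/469291 = -313177/√(-96219 + 47339) + (15*(-557))/469291 = -313177*(-I*√3055/12220) - 8355*1/469291 = -313177*(-I*√3055/12220) - 8355/469291 = -(-313177)*I*√3055/12220 - 8355/469291 = 313177*I*√3055/12220 - 8355/469291 = -8355/469291 + 313177*I*√3055/12220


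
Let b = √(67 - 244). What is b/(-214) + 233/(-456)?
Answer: -233/456 - I*√177/214 ≈ -0.51097 - 0.062169*I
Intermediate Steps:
b = I*√177 (b = √(-177) = I*√177 ≈ 13.304*I)
b/(-214) + 233/(-456) = (I*√177)/(-214) + 233/(-456) = (I*√177)*(-1/214) + 233*(-1/456) = -I*√177/214 - 233/456 = -233/456 - I*√177/214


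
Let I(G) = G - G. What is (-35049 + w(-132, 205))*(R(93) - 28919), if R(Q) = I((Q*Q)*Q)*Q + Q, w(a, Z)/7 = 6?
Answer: 1009111782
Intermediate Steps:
w(a, Z) = 42 (w(a, Z) = 7*6 = 42)
I(G) = 0
R(Q) = Q (R(Q) = 0*Q + Q = 0 + Q = Q)
(-35049 + w(-132, 205))*(R(93) - 28919) = (-35049 + 42)*(93 - 28919) = -35007*(-28826) = 1009111782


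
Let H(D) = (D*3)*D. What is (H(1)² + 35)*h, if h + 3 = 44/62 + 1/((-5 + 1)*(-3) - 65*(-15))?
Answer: -2482216/24645 ≈ -100.72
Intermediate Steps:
H(D) = 3*D² (H(D) = (3*D)*D = 3*D²)
h = -56414/24645 (h = -3 + (44/62 + 1/((-5 + 1)*(-3) - 65*(-15))) = -3 + (44*(1/62) - 1/15/(-4*(-3) - 65)) = -3 + (22/31 - 1/15/(12 - 65)) = -3 + (22/31 - 1/15/(-53)) = -3 + (22/31 - 1/53*(-1/15)) = -3 + (22/31 + 1/795) = -3 + 17521/24645 = -56414/24645 ≈ -2.2891)
(H(1)² + 35)*h = ((3*1²)² + 35)*(-56414/24645) = ((3*1)² + 35)*(-56414/24645) = (3² + 35)*(-56414/24645) = (9 + 35)*(-56414/24645) = 44*(-56414/24645) = -2482216/24645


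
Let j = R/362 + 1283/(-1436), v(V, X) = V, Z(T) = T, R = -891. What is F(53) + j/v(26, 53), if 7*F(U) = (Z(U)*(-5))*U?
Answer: -94919629447/47304712 ≈ -2006.6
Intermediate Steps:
j = -871961/259916 (j = -891/362 + 1283/(-1436) = -891*1/362 + 1283*(-1/1436) = -891/362 - 1283/1436 = -871961/259916 ≈ -3.3548)
F(U) = -5*U**2/7 (F(U) = ((U*(-5))*U)/7 = ((-5*U)*U)/7 = (-5*U**2)/7 = -5*U**2/7)
F(53) + j/v(26, 53) = -5/7*53**2 - 871961/259916/26 = -5/7*2809 - 871961/259916*1/26 = -14045/7 - 871961/6757816 = -94919629447/47304712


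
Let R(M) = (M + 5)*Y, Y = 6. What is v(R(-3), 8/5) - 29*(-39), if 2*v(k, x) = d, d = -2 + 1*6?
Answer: 1133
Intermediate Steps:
R(M) = 30 + 6*M (R(M) = (M + 5)*6 = (5 + M)*6 = 30 + 6*M)
d = 4 (d = -2 + 6 = 4)
v(k, x) = 2 (v(k, x) = (½)*4 = 2)
v(R(-3), 8/5) - 29*(-39) = 2 - 29*(-39) = 2 + 1131 = 1133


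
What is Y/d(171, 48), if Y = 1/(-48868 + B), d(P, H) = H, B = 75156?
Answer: 1/1261824 ≈ 7.9250e-7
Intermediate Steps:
Y = 1/26288 (Y = 1/(-48868 + 75156) = 1/26288 ≈ 3.8040e-5)
Y/d(171, 48) = (1/26288)/48 = (1/26288)*(1/48) = 1/1261824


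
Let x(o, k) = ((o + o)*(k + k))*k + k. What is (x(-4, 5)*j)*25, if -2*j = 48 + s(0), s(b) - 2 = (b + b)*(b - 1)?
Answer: 246875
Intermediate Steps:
s(b) = 2 + 2*b*(-1 + b) (s(b) = 2 + (b + b)*(b - 1) = 2 + (2*b)*(-1 + b) = 2 + 2*b*(-1 + b))
j = -25 (j = -(48 + (2 - 2*0 + 2*0**2))/2 = -(48 + (2 + 0 + 2*0))/2 = -(48 + (2 + 0 + 0))/2 = -(48 + 2)/2 = -1/2*50 = -25)
x(o, k) = k + 4*o*k**2 (x(o, k) = ((2*o)*(2*k))*k + k = (4*k*o)*k + k = 4*o*k**2 + k = k + 4*o*k**2)
(x(-4, 5)*j)*25 = ((5*(1 + 4*5*(-4)))*(-25))*25 = ((5*(1 - 80))*(-25))*25 = ((5*(-79))*(-25))*25 = -395*(-25)*25 = 9875*25 = 246875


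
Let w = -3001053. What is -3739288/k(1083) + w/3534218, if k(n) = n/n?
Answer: -13215461957837/3534218 ≈ -3.7393e+6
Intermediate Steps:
k(n) = 1
-3739288/k(1083) + w/3534218 = -3739288/1 - 3001053/3534218 = -3739288*1 - 3001053*1/3534218 = -3739288 - 3001053/3534218 = -13215461957837/3534218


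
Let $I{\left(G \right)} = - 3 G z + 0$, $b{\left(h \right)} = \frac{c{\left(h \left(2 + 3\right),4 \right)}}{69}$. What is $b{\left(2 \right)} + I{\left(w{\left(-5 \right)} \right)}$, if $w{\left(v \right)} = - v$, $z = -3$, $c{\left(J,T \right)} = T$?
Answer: $\frac{3109}{69} \approx 45.058$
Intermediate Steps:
$b{\left(h \right)} = \frac{4}{69}$
$I{\left(G \right)} = 9 G$ ($I{\left(G \right)} = - 3 G \left(-3\right) + 0 = 9 G + 0 = 9 G$)
$b{\left(2 \right)} + I{\left(w{\left(-5 \right)} \right)} = \frac{4}{69} + 9 \left(\left(-1\right) \left(-5\right)\right) = \frac{4}{69} + 9 \cdot 5 = \frac{4}{69} + 45 = \frac{3109}{69}$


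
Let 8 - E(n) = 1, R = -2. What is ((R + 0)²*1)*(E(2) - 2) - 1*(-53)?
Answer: 73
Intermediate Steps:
E(n) = 7 (E(n) = 8 - 1*1 = 8 - 1 = 7)
((R + 0)²*1)*(E(2) - 2) - 1*(-53) = ((-2 + 0)²*1)*(7 - 2) - 1*(-53) = ((-2)²*1)*5 + 53 = (4*1)*5 + 53 = 4*5 + 53 = 20 + 53 = 73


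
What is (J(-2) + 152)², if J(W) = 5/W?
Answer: 89401/4 ≈ 22350.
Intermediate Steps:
(J(-2) + 152)² = (5/(-2) + 152)² = (5*(-½) + 152)² = (-5/2 + 152)² = (299/2)² = 89401/4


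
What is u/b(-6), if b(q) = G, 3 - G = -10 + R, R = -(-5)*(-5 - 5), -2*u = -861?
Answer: 41/6 ≈ 6.8333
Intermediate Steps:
u = 861/2 (u = -1/2*(-861) = 861/2 ≈ 430.50)
R = -50 (R = -(-5)*(-10) = -1*50 = -50)
G = 63 (G = 3 - (-10 - 50) = 3 - 1*(-60) = 3 + 60 = 63)
b(q) = 63
u/b(-6) = (861/2)/63 = (861/2)*(1/63) = 41/6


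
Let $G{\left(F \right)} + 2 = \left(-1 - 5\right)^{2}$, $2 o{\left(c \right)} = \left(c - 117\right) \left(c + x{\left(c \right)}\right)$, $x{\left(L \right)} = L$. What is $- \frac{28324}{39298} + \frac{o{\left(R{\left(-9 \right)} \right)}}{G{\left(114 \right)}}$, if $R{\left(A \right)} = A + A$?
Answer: $\frac{23632781}{334033} \approx 70.75$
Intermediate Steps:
$R{\left(A \right)} = 2 A$
$o{\left(c \right)} = c \left(-117 + c\right)$ ($o{\left(c \right)} = \frac{\left(c - 117\right) \left(c + c\right)}{2} = \frac{\left(-117 + c\right) 2 c}{2} = \frac{2 c \left(-117 + c\right)}{2} = c \left(-117 + c\right)$)
$G{\left(F \right)} = 34$ ($G{\left(F \right)} = -2 + \left(-1 - 5\right)^{2} = -2 + \left(-6\right)^{2} = -2 + 36 = 34$)
$- \frac{28324}{39298} + \frac{o{\left(R{\left(-9 \right)} \right)}}{G{\left(114 \right)}} = - \frac{28324}{39298} + \frac{2 \left(-9\right) \left(-117 + 2 \left(-9\right)\right)}{34} = \left(-28324\right) \frac{1}{39298} + - 18 \left(-117 - 18\right) \frac{1}{34} = - \frac{14162}{19649} + \left(-18\right) \left(-135\right) \frac{1}{34} = - \frac{14162}{19649} + 2430 \cdot \frac{1}{34} = - \frac{14162}{19649} + \frac{1215}{17} = \frac{23632781}{334033}$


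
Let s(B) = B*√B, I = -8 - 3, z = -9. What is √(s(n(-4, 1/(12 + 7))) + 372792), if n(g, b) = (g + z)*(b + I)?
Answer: 2*√(33644478 + 35152*√19)/19 ≈ 611.96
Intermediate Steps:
I = -11
n(g, b) = (-11 + b)*(-9 + g) (n(g, b) = (g - 9)*(b - 11) = (-9 + g)*(-11 + b) = (-11 + b)*(-9 + g))
s(B) = B^(3/2)
√(s(n(-4, 1/(12 + 7))) + 372792) = √((99 - 11*(-4) - 9/(12 + 7) - 4/(12 + 7))^(3/2) + 372792) = √((99 + 44 - 9/19 - 4/19)^(3/2) + 372792) = √((2704/19)^(3/2) + 372792) = √(140608*√19/361 + 372792) = √(372792 + 140608*√19/361)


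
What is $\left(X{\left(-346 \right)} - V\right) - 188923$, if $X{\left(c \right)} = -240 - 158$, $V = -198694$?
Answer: $9373$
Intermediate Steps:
$X{\left(c \right)} = -398$
$\left(X{\left(-346 \right)} - V\right) - 188923 = \left(-398 - -198694\right) - 188923 = \left(-398 + 198694\right) - 188923 = 198296 - 188923 = 9373$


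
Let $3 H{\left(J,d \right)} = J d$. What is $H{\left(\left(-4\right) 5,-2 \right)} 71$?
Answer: $\frac{2840}{3} \approx 946.67$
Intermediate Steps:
$H{\left(J,d \right)} = \frac{J d}{3}$
$H{\left(\left(-4\right) 5,-2 \right)} 71 = \frac{1}{3} \left(\left(-4\right) 5\right) \left(-2\right) 71 = \frac{1}{3} \left(-20\right) \left(-2\right) 71 = \frac{40}{3} \cdot 71 = \frac{2840}{3}$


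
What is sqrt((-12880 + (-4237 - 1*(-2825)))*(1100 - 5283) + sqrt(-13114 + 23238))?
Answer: sqrt(59783436 + 2*sqrt(2531)) ≈ 7732.0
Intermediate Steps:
sqrt((-12880 + (-4237 - 1*(-2825)))*(1100 - 5283) + sqrt(-13114 + 23238)) = sqrt((-12880 + (-4237 + 2825))*(-4183) + sqrt(10124)) = sqrt((-12880 - 1412)*(-4183) + 2*sqrt(2531)) = sqrt(-14292*(-4183) + 2*sqrt(2531)) = sqrt(59783436 + 2*sqrt(2531))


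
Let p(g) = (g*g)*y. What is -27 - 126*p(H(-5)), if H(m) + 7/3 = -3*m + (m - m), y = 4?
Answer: -80891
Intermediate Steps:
H(m) = -7/3 - 3*m (H(m) = -7/3 + (-3*m + (m - m)) = -7/3 + (-3*m + 0) = -7/3 - 3*m)
p(g) = 4*g**2 (p(g) = (g*g)*4 = g**2*4 = 4*g**2)
-27 - 126*p(H(-5)) = -27 - 504*(-7/3 - 3*(-5))**2 = -27 - 504*(-7/3 + 15)**2 = -27 - 504*(38/3)**2 = -27 - 504*1444/9 = -27 - 126*5776/9 = -27 - 80864 = -80891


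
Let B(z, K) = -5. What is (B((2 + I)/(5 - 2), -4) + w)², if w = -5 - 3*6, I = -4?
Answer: 784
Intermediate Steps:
w = -23 (w = -5 - 18 = -23)
(B((2 + I)/(5 - 2), -4) + w)² = (-5 - 23)² = (-28)² = 784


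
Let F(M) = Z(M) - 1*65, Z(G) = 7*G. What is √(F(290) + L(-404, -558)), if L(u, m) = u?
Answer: √1561 ≈ 39.510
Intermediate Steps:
F(M) = -65 + 7*M (F(M) = 7*M - 1*65 = 7*M - 65 = -65 + 7*M)
√(F(290) + L(-404, -558)) = √((-65 + 7*290) - 404) = √((-65 + 2030) - 404) = √(1965 - 404) = √1561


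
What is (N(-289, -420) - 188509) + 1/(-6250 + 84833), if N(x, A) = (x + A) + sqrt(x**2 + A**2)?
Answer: -14869318093/78583 + sqrt(259921) ≈ -1.8871e+5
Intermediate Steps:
N(x, A) = A + x + sqrt(A**2 + x**2) (N(x, A) = (A + x) + sqrt(A**2 + x**2) = A + x + sqrt(A**2 + x**2))
(N(-289, -420) - 188509) + 1/(-6250 + 84833) = ((-420 - 289 + sqrt((-420)**2 + (-289)**2)) - 188509) + 1/(-6250 + 84833) = ((-420 - 289 + sqrt(176400 + 83521)) - 188509) + 1/78583 = ((-420 - 289 + sqrt(259921)) - 188509) + 1/78583 = ((-709 + sqrt(259921)) - 188509) + 1/78583 = (-189218 + sqrt(259921)) + 1/78583 = -14869318093/78583 + sqrt(259921)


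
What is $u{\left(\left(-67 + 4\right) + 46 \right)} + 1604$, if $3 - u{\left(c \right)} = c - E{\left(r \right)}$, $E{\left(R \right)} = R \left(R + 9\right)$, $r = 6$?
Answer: $1714$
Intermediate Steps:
$E{\left(R \right)} = R \left(9 + R\right)$
$u{\left(c \right)} = 93 - c$ ($u{\left(c \right)} = 3 - \left(c - 6 \left(9 + 6\right)\right) = 3 - \left(c - 6 \cdot 15\right) = 3 - \left(c - 90\right) = 3 - \left(-90 + c\right) = 93 - c$)
$u{\left(\left(-67 + 4\right) + 46 \right)} + 1604 = \left(93 - \left(\left(-67 + 4\right) + 46\right)\right) + 1604 = \left(93 - \left(-63 + 46\right)\right) + 1604 = \left(93 - -17\right) + 1604 = \left(93 + 17\right) + 1604 = 110 + 1604 = 1714$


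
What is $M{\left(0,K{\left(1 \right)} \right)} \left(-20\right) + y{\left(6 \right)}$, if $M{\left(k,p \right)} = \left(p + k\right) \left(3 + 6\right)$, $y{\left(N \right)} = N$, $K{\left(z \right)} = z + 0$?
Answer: $-174$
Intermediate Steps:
$K{\left(z \right)} = z$
$M{\left(k,p \right)} = 9 k + 9 p$ ($M{\left(k,p \right)} = \left(k + p\right) 9 = 9 k + 9 p$)
$M{\left(0,K{\left(1 \right)} \right)} \left(-20\right) + y{\left(6 \right)} = \left(9 \cdot 0 + 9 \cdot 1\right) \left(-20\right) + 6 = \left(0 + 9\right) \left(-20\right) + 6 = 9 \left(-20\right) + 6 = -180 + 6 = -174$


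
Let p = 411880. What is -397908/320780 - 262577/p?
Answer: -354456853/188746952 ≈ -1.8779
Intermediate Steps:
-397908/320780 - 262577/p = -397908/320780 - 262577/411880 = -397908*1/320780 - 262577*1/411880 = -99477/80195 - 37511/58840 = -354456853/188746952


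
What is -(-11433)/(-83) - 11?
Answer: -12346/83 ≈ -148.75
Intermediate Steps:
-(-11433)/(-83) - 11 = -(-11433)*(-1)/83 - 11 = -103*111/83 - 11 = -11433/83 - 11 = -12346/83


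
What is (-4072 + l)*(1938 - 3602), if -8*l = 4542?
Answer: 7720544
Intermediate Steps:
l = -2271/4 (l = -⅛*4542 = -2271/4 ≈ -567.75)
(-4072 + l)*(1938 - 3602) = (-4072 - 2271/4)*(1938 - 3602) = -18559/4*(-1664) = 7720544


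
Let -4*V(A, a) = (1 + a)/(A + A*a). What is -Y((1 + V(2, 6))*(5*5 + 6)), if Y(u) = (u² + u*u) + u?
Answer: -47957/32 ≈ -1498.7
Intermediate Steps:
V(A, a) = -(1 + a)/(4*(A + A*a))
Y(u) = u + 2*u² (Y(u) = (u² + u²) + u = 2*u² + u = u + 2*u²)
-Y((1 + V(2, 6))*(5*5 + 6)) = -(1 - ¼/2)*(5*5 + 6)*(1 + 2*((1 - ¼/2)*(5*5 + 6))) = -(1 - ¼*½)*(25 + 6)*(1 + 2*((1 - ¼*½)*(25 + 6))) = -(1 - ⅛)*31*(1 + 2*((1 - ⅛)*31)) = -(7/8)*31*(1 + 2*((7/8)*31)) = -217*(1 + 2*(217/8))/8 = -217*(1 + 217/4)/8 = -217*221/(8*4) = -1*47957/32 = -47957/32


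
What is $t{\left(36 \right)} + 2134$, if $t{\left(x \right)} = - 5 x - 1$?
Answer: $1953$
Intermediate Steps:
$t{\left(x \right)} = -1 - 5 x$
$t{\left(36 \right)} + 2134 = \left(-1 - 180\right) + 2134 = -181 + 2134 = 1953$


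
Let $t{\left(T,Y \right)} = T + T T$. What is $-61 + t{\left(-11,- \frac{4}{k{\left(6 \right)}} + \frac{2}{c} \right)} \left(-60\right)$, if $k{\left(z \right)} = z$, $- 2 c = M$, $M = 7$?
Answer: $-6661$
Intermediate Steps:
$c = - \frac{7}{2}$ ($c = \left(- \frac{1}{2}\right) 7 = - \frac{7}{2} \approx -3.5$)
$t{\left(T,Y \right)} = T + T^{2}$
$-61 + t{\left(-11,- \frac{4}{k{\left(6 \right)}} + \frac{2}{c} \right)} \left(-60\right) = -61 + - 11 \left(1 - 11\right) \left(-60\right) = -61 + \left(-11\right) \left(-10\right) \left(-60\right) = -61 + 110 \left(-60\right) = -61 - 6600 = -6661$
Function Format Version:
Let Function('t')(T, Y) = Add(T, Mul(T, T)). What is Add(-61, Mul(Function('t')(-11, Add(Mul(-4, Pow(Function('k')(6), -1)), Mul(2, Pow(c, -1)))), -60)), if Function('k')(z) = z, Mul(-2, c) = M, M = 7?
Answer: -6661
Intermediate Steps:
c = Rational(-7, 2) (c = Mul(Rational(-1, 2), 7) = Rational(-7, 2) ≈ -3.5000)
Function('t')(T, Y) = Add(T, Pow(T, 2))
Add(-61, Mul(Function('t')(-11, Add(Mul(-4, Pow(Function('k')(6), -1)), Mul(2, Pow(c, -1)))), -60)) = Add(-61, Mul(Mul(-11, Add(1, -11)), -60)) = Add(-61, Mul(Mul(-11, -10), -60)) = Add(-61, Mul(110, -60)) = Add(-61, -6600) = -6661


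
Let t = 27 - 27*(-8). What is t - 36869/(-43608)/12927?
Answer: 5955832459/24509592 ≈ 243.00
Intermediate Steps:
t = 243 (t = 27 + 216 = 243)
t - 36869/(-43608)/12927 = 243 - 36869/(-43608)/12927 = 243 - 36869*(-1/43608)/12927 = 243 - (-1603)/(1896*12927) = 243 - 1*(-1603/24509592) = 243 + 1603/24509592 = 5955832459/24509592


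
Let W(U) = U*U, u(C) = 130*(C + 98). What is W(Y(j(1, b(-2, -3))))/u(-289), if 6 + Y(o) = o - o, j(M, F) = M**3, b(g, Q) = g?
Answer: -18/12415 ≈ -0.0014499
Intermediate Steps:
u(C) = 12740 + 130*C (u(C) = 130*(98 + C) = 12740 + 130*C)
Y(o) = -6 (Y(o) = -6 + (o - o) = -6 + 0 = -6)
W(U) = U**2
W(Y(j(1, b(-2, -3))))/u(-289) = (-6)**2/(12740 + 130*(-289)) = 36/(12740 - 37570) = 36/(-24830) = 36*(-1/24830) = -18/12415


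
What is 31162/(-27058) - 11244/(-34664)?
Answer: -96994927/117242314 ≈ -0.82730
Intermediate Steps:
31162/(-27058) - 11244/(-34664) = 31162*(-1/27058) - 11244*(-1/34664) = -15581/13529 + 2811/8666 = -96994927/117242314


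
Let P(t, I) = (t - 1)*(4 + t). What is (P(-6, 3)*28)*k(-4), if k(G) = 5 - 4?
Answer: 392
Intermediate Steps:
P(t, I) = (-1 + t)*(4 + t)
k(G) = 1
(P(-6, 3)*28)*k(-4) = ((-4 + (-6)² + 3*(-6))*28)*1 = ((-4 + 36 - 18)*28)*1 = (14*28)*1 = 392*1 = 392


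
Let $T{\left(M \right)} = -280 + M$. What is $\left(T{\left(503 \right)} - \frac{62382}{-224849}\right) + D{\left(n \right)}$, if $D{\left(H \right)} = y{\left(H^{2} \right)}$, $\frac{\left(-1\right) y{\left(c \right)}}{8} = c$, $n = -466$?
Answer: $- \frac{10555899239}{6077} \approx -1.737 \cdot 10^{6}$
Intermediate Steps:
$y{\left(c \right)} = - 8 c$
$D{\left(H \right)} = - 8 H^{2}$
$\left(T{\left(503 \right)} - \frac{62382}{-224849}\right) + D{\left(n \right)} = \left(\left(-280 + 503\right) - \frac{62382}{-224849}\right) - 8 \left(-466\right)^{2} = \left(223 - - \frac{1686}{6077}\right) - 1737248 = \left(223 + \frac{1686}{6077}\right) - 1737248 = \frac{1356857}{6077} - 1737248 = - \frac{10555899239}{6077}$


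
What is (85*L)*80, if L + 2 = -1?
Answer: -20400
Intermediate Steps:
L = -3 (L = -2 - 1 = -3)
(85*L)*80 = (85*(-3))*80 = -255*80 = -20400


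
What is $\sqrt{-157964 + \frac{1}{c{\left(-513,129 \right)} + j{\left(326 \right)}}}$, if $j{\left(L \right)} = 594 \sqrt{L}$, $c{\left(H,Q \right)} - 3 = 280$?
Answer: $\frac{\sqrt{-44703811 - 93830616 \sqrt{326}}}{\sqrt{283 + 594 \sqrt{326}}} \approx 397.45 i$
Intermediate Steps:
$c{\left(H,Q \right)} = 283$ ($c{\left(H,Q \right)} = 3 + 280 = 283$)
$\sqrt{-157964 + \frac{1}{c{\left(-513,129 \right)} + j{\left(326 \right)}}} = \sqrt{-157964 + \frac{1}{283 + 594 \sqrt{326}}}$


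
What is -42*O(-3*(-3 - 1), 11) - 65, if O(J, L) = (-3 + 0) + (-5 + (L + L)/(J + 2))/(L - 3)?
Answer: 79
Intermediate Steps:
O(J, L) = -3 + (-5 + 2*L/(2 + J))/(-3 + L) (O(J, L) = -3 + (-5 + (2*L)/(2 + J))/(-3 + L) = -3 + (-5 + 2*L/(2 + J))/(-3 + L))
-42*O(-3*(-3 - 1), 11) - 65 = -42*(8 - 4*11 + 4*(-3*(-3 - 1)) - 3*(-3*(-3 - 1))*11)/(-6 - (-9)*(-3 - 1) + 2*11 - 3*(-3 - 1)*11) - 65 = -42*(8 - 44 + 4*(-3*(-4)) - 3*(-3*(-4))*11)/(-6 - (-9)*(-4) + 22 - 3*(-4)*11) - 65 = -42*(8 - 44 + 4*12 - 3*12*11)/(-6 - 3*12 + 22 + 12*11) - 65 = -42*(8 - 44 + 48 - 396)/(-6 - 36 + 22 + 132) - 65 = -42*(-384)/112 - 65 = -3*(-384)/8 - 65 = -42*(-24/7) - 65 = 144 - 65 = 79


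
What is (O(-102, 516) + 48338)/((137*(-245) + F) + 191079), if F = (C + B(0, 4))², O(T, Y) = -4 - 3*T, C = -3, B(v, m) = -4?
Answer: 48640/157563 ≈ 0.30870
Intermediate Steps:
F = 49 (F = (-3 - 4)² = (-7)² = 49)
(O(-102, 516) + 48338)/((137*(-245) + F) + 191079) = ((-4 - 3*(-102)) + 48338)/((137*(-245) + 49) + 191079) = ((-4 + 306) + 48338)/((-33565 + 49) + 191079) = (302 + 48338)/(-33516 + 191079) = 48640/157563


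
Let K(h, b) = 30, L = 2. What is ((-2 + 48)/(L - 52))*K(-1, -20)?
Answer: -138/5 ≈ -27.600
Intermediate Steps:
((-2 + 48)/(L - 52))*K(-1, -20) = ((-2 + 48)/(2 - 52))*30 = (46/(-50))*30 = (46*(-1/50))*30 = -23/25*30 = -138/5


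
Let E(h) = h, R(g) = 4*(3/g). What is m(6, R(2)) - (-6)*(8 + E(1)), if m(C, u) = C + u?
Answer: 66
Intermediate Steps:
R(g) = 12/g
m(6, R(2)) - (-6)*(8 + E(1)) = (6 + 12/2) - (-6)*(8 + 1) = (6 + 12*(½)) - (-6)*9 = (6 + 6) - 1*(-54) = 12 + 54 = 66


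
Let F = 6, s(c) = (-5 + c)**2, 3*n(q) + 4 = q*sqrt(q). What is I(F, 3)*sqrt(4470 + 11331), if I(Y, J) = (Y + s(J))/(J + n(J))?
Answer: -75*sqrt(15801) + 135*sqrt(5267) ≈ 369.85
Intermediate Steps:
n(q) = -4/3 + q**(3/2)/3 (n(q) = -4/3 + (q*sqrt(q))/3 = -4/3 + q**(3/2)/3)
I(Y, J) = (Y + (-5 + J)**2)/(-4/3 + J + J**(3/2)/3) (I(Y, J) = (Y + (-5 + J)**2)/(J + (-4/3 + J**(3/2)/3)) = (Y + (-5 + J)**2)/(-4/3 + J + J**(3/2)/3))
I(F, 3)*sqrt(4470 + 11331) = (3*(6 + (-5 + 3)**2)/(-4 + 3**(3/2) + 3*3))*sqrt(4470 + 11331) = (3*(6 + (-2)**2)/(-4 + 3*sqrt(3) + 9))*sqrt(15801) = (3*(6 + 4)/(5 + 3*sqrt(3)))*sqrt(15801) = (3*10/(5 + 3*sqrt(3)))*sqrt(15801) = (30/(5 + 3*sqrt(3)))*sqrt(15801) = 30*sqrt(15801)/(5 + 3*sqrt(3))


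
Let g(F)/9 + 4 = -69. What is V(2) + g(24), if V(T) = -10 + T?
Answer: -665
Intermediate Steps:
g(F) = -657 (g(F) = -36 + 9*(-69) = -36 - 621 = -657)
V(2) + g(24) = (-10 + 2) - 657 = -8 - 657 = -665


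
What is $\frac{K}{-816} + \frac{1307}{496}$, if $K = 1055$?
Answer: $\frac{2122}{1581} \approx 1.3422$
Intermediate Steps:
$\frac{K}{-816} + \frac{1307}{496} = \frac{1055}{-816} + \frac{1307}{496} = 1055 \left(- \frac{1}{816}\right) + 1307 \cdot \frac{1}{496} = - \frac{1055}{816} + \frac{1307}{496} = \frac{2122}{1581}$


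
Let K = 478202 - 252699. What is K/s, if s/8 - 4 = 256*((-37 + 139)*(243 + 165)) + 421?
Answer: 225503/85232968 ≈ 0.0026457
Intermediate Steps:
K = 225503
s = 85232968 (s = 32 + 8*(256*((-37 + 139)*(243 + 165)) + 421) = 32 + 8*(256*(102*408) + 421) = 32 + 8*(256*41616 + 421) = 32 + 8*(10653696 + 421) = 32 + 8*10654117 = 32 + 85232936 = 85232968)
K/s = 225503/85232968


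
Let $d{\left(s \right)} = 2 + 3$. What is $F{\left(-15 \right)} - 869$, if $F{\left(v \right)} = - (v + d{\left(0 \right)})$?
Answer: $-859$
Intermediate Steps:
$d{\left(s \right)} = 5$
$F{\left(v \right)} = -5 - v$ ($F{\left(v \right)} = - (v + 5) = - (5 + v) = -5 - v$)
$F{\left(-15 \right)} - 869 = \left(-5 - -15\right) - 869 = \left(-5 + 15\right) - 869 = 10 - 869 = -859$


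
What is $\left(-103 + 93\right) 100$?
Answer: $-1000$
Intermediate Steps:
$\left(-103 + 93\right) 100 = \left(-10\right) 100 = -1000$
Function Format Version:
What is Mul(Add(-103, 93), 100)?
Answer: -1000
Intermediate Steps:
Mul(Add(-103, 93), 100) = Mul(-10, 100) = -1000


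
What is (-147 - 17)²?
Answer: 26896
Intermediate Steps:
(-147 - 17)² = (-164)² = 26896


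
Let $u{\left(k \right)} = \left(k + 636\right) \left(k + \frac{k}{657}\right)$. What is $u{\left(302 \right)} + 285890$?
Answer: $\frac{374225338}{657} \approx 5.696 \cdot 10^{5}$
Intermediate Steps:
$u{\left(k \right)} = \frac{658 k \left(636 + k\right)}{657}$ ($u{\left(k \right)} = \left(636 + k\right) \left(k + k \frac{1}{657}\right) = \left(636 + k\right) \left(k + \frac{k}{657}\right) = \left(636 + k\right) \frac{658 k}{657} = \frac{658 k \left(636 + k\right)}{657}$)
$u{\left(302 \right)} + 285890 = \frac{658}{657} \cdot 302 \left(636 + 302\right) + 285890 = \frac{658}{657} \cdot 302 \cdot 938 + 285890 = \frac{186395608}{657} + 285890 = \frac{374225338}{657}$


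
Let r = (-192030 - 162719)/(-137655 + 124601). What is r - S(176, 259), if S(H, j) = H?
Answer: -1942755/13054 ≈ -148.82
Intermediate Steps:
r = 354749/13054 (r = -354749/(-13054) = -354749*(-1/13054) = 354749/13054 ≈ 27.176)
r - S(176, 259) = 354749/13054 - 1*176 = 354749/13054 - 176 = -1942755/13054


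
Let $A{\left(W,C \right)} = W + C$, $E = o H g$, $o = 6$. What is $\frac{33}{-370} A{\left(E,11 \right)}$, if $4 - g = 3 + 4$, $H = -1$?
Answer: $- \frac{957}{370} \approx -2.5865$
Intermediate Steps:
$g = -3$ ($g = 4 - \left(3 + 4\right) = 4 - 7 = -3$)
$E = 18$ ($E = 6 \left(-1\right) \left(-3\right) = \left(-6\right) \left(-3\right) = 18$)
$A{\left(W,C \right)} = C + W$
$\frac{33}{-370} A{\left(E,11 \right)} = \frac{33}{-370} \left(11 + 18\right) = 33 \left(- \frac{1}{370}\right) 29 = \left(- \frac{33}{370}\right) 29 = - \frac{957}{370}$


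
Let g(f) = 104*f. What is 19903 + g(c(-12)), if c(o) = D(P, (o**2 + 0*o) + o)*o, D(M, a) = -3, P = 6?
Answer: 23647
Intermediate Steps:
c(o) = -3*o
19903 + g(c(-12)) = 19903 + 104*(-3*(-12)) = 19903 + 104*36 = 19903 + 3744 = 23647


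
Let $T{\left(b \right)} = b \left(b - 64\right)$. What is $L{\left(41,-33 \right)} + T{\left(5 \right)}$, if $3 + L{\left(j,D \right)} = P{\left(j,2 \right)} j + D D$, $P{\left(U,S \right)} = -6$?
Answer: $545$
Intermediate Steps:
$T{\left(b \right)} = b \left(-64 + b\right)$
$L{\left(j,D \right)} = -3 + D^{2} - 6 j$ ($L{\left(j,D \right)} = -3 + \left(- 6 j + D D\right) = -3 + \left(- 6 j + D^{2}\right) = -3 + \left(D^{2} - 6 j\right) = -3 + D^{2} - 6 j$)
$L{\left(41,-33 \right)} + T{\left(5 \right)} = \left(-3 + \left(-33\right)^{2} - 246\right) + 5 \left(-64 + 5\right) = \left(-3 + 1089 - 246\right) + 5 \left(-59\right) = 840 - 295 = 545$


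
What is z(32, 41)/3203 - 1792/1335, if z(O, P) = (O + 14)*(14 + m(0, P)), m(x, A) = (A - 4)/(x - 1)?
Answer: -7152206/4276005 ≈ -1.6726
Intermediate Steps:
m(x, A) = (-4 + A)/(-1 + x)
z(O, P) = (14 + O)*(18 - P) (z(O, P) = (O + 14)*(14 + (-4 + P)/(-1 + 0)) = (14 + O)*(14 + (-4 + P)/(-1)) = (14 + O)*(14 - (-4 + P)) = (14 + O)*(14 + (4 - P)) = (14 + O)*(18 - P))
z(32, 41)/3203 - 1792/1335 = (252 - 14*41 + 18*32 - 1*32*41)/3203 - 1792/1335 = (252 - 574 + 576 - 1312)*(1/3203) - 1792*1/1335 = -1058*1/3203 - 1792/1335 = -1058/3203 - 1792/1335 = -7152206/4276005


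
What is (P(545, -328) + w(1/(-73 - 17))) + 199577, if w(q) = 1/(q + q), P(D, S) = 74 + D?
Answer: 200151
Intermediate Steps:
w(q) = 1/(2*q)
(P(545, -328) + w(1/(-73 - 17))) + 199577 = ((74 + 545) + 1/(2*(1/(-73 - 17)))) + 199577 = (619 + 1/(2*(1/(-90)))) + 199577 = (619 + 1/(2*(-1/90))) + 199577 = (619 + (½)*(-90)) + 199577 = (619 - 45) + 199577 = 574 + 199577 = 200151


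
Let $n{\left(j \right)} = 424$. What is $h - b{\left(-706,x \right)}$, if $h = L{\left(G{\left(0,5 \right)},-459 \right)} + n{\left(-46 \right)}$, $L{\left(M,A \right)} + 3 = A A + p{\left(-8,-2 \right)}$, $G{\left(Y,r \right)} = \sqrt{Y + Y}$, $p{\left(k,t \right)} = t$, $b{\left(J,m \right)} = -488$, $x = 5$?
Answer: $211588$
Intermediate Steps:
$G{\left(Y,r \right)} = \sqrt{2} \sqrt{Y}$ ($G{\left(Y,r \right)} = \sqrt{2 Y} = \sqrt{2} \sqrt{Y}$)
$L{\left(M,A \right)} = -5 + A^{2}$ ($L{\left(M,A \right)} = -3 + \left(A A - 2\right) = -3 + \left(A^{2} - 2\right) = -3 + \left(-2 + A^{2}\right) = -5 + A^{2}$)
$h = 211100$ ($h = \left(-5 + \left(-459\right)^{2}\right) + 424 = \left(-5 + 210681\right) + 424 = 210676 + 424 = 211100$)
$h - b{\left(-706,x \right)} = 211100 - -488 = 211100 + 488 = 211588$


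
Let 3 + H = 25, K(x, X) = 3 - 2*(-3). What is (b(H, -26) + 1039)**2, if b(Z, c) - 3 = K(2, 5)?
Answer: 1104601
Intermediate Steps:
K(x, X) = 9 (K(x, X) = 3 + 6 = 9)
H = 22 (H = -3 + 25 = 22)
b(Z, c) = 12 (b(Z, c) = 3 + 9 = 12)
(b(H, -26) + 1039)**2 = (12 + 1039)**2 = 1051**2 = 1104601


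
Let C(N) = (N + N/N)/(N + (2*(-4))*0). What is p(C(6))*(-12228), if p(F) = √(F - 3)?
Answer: -2038*I*√66 ≈ -16557.0*I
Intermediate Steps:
C(N) = (1 + N)/N (C(N) = (N + 1)/(N - 8*0) = (1 + N)/(N + 0) = (1 + N)/N)
p(F) = √(-3 + F)
p(C(6))*(-12228) = √(-3 + (1 + 6)/6)*(-12228) = √(-3 + (⅙)*7)*(-12228) = √(-3 + 7/6)*(-12228) = √(-11/6)*(-12228) = (I*√66/6)*(-12228) = -2038*I*√66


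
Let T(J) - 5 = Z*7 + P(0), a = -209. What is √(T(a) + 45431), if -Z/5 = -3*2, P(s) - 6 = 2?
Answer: √45654 ≈ 213.67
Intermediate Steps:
P(s) = 8 (P(s) = 6 + 2 = 8)
Z = 30 (Z = -(-15)*2 = -5*(-6) = 30)
T(J) = 223 (T(J) = 5 + (30*7 + 8) = 5 + (210 + 8) = 5 + 218 = 223)
√(T(a) + 45431) = √(223 + 45431) = √45654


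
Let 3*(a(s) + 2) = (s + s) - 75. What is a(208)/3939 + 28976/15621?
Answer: 115880809/61531119 ≈ 1.8833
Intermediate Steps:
a(s) = -27 + 2*s/3 (a(s) = -2 + ((s + s) - 75)/3 = -2 + (2*s - 75)/3 = -2 + (-75 + 2*s)/3 = -2 + (-25 + 2*s/3) = -27 + 2*s/3)
a(208)/3939 + 28976/15621 = (-27 + (⅔)*208)/3939 + 28976/15621 = (-27 + 416/3)*(1/3939) + 28976*(1/15621) = (335/3)*(1/3939) + 28976/15621 = 335/11817 + 28976/15621 = 115880809/61531119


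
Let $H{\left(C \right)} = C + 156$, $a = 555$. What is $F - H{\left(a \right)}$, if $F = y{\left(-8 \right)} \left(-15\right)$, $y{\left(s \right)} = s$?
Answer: $-591$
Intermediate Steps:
$H{\left(C \right)} = 156 + C$
$F = 120$ ($F = \left(-8\right) \left(-15\right) = 120$)
$F - H{\left(a \right)} = 120 - \left(156 + 555\right) = 120 - 711 = -591$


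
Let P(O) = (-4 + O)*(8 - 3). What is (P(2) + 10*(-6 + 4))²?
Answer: 900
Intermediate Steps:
P(O) = -20 + 5*O (P(O) = (-4 + O)*5 = -20 + 5*O)
(P(2) + 10*(-6 + 4))² = ((-20 + 5*2) + 10*(-6 + 4))² = ((-20 + 10) + 10*(-2))² = (-10 - 20)² = (-30)² = 900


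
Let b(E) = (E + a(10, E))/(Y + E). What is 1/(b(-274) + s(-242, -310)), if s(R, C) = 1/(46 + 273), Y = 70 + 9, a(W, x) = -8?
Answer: 20735/30051 ≈ 0.68999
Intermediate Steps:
Y = 79
b(E) = (-8 + E)/(79 + E) (b(E) = (E - 8)/(79 + E) = (-8 + E)/(79 + E))
s(R, C) = 1/319
1/(b(-274) + s(-242, -310)) = 1/((-8 - 274)/(79 - 274) + 1/319) = 1/(-282/(-195) + 1/319) = 1/(-1/195*(-282) + 1/319) = 1/(94/65 + 1/319) = 1/(30051/20735) = 20735/30051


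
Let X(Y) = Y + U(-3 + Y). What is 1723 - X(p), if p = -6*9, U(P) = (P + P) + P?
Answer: 1948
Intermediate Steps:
U(P) = 3*P (U(P) = 2*P + P = 3*P)
p = -54
X(Y) = -9 + 4*Y (X(Y) = Y + 3*(-3 + Y) = Y + (-9 + 3*Y) = -9 + 4*Y)
1723 - X(p) = 1723 - (-9 + 4*(-54)) = 1723 - (-9 - 216) = 1723 - 1*(-225) = 1723 + 225 = 1948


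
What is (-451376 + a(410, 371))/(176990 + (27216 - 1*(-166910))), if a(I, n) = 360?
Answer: -112754/92779 ≈ -1.2153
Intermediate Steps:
(-451376 + a(410, 371))/(176990 + (27216 - 1*(-166910))) = (-451376 + 360)/(176990 + (27216 - 1*(-166910))) = -451016/(176990 + (27216 + 166910)) = -451016/(176990 + 194126) = -451016/371116 = -451016*1/371116 = -112754/92779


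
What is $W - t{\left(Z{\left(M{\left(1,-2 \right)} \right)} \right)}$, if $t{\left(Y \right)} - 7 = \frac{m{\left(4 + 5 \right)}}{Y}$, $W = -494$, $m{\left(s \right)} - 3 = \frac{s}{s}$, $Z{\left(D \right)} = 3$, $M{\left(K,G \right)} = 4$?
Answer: $- \frac{1507}{3} \approx -502.33$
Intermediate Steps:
$m{\left(s \right)} = 4$ ($m{\left(s \right)} = 3 + \frac{s}{s} = 3 + 1 = 4$)
$t{\left(Y \right)} = 7 + \frac{4}{Y}$
$W - t{\left(Z{\left(M{\left(1,-2 \right)} \right)} \right)} = -494 - \left(7 + \frac{4}{3}\right) = -494 - \frac{25}{3} = - \frac{1507}{3}$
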